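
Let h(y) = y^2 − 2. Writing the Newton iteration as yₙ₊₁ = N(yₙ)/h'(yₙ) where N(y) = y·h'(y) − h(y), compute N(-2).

6

h'(y) = 2y.
N(y) = y·h'(y) − h(y) = y·(2y) − (y^2 − 2) = y^2 + 2.
N(-2) = 6.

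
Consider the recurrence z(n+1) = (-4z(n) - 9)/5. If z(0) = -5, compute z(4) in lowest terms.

-1649/625

z(1) = (-4·(-5) - 9)/5 = 11/5.
z(2) = (-4·(11/5) - 9)/5 = -89/25.
z(3) = (-4·(-89/25) - 9)/5 = 131/125.
z(4) = (-4·(131/125) - 9)/5 = -1649/625.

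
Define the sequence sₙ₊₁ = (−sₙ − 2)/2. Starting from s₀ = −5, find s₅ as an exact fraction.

s₁ = (−(−5) − 2)/2 = 3/2.
s₂ = (−(3/2) − 2)/2 = −7/4.
s₃ = (−(−7/4) − 2)/2 = −1/8.
s₄ = (−(−1/8) − 2)/2 = −15/16.
s₅ = (−(−15/16) − 2)/2 = −17/32.

−17/32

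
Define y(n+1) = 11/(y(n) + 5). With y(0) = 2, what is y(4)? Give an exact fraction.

y(1) = 11/(2 + 5) = 11/7.
y(2) = 11/(11/7 + 5) = 77/46.
y(3) = 11/(77/46 + 5) = 506/307.
y(4) = 11/(506/307 + 5) = 3377/2041.

3377/2041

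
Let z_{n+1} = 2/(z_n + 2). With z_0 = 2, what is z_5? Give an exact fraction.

19/26

z_1 = 2/(2 + 2) = 1/2.
z_2 = 2/(1/2 + 2) = 4/5.
z_3 = 2/(4/5 + 2) = 5/7.
z_4 = 2/(5/7 + 2) = 14/19.
z_5 = 2/(14/19 + 2) = 19/26.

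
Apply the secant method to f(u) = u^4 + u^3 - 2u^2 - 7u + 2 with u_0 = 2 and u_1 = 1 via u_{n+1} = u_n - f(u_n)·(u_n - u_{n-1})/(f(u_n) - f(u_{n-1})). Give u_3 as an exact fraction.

4814/1169

f(2) = 4, f(1) = -5. u_2 = 1 - (-5)·(1 - 2)/((-5) - 4) = 14/9.
f(1) = -5, f(14/9) = -26960/6561. u_3 = (14/9) - (-26960/6561)·((14/9) - 1)/((-26960/6561) - (-5)) = 4814/1169.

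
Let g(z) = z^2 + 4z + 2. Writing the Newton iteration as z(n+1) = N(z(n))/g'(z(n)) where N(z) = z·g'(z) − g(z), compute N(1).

−1

g'(z) = 2z + 4.
N(z) = z·g'(z) − g(z) = z·(2z + 4) − (z^2 + 4z + 2) = z^2 − 2.
N(1) = −1.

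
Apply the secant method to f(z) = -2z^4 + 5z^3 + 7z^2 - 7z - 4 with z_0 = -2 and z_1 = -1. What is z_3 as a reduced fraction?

-339788/187829

f(-2) = -34, f(-1) = 3. z_2 = (-1) - 3·((-1) - (-2))/(3 - (-34)) = -40/37.
f(-1) = 3, f(-40/37) = 5058996/1874161. z_3 = (-40/37) - (5058996/1874161)·((-40/37) - (-1))/((5058996/1874161) - 3) = -339788/187829.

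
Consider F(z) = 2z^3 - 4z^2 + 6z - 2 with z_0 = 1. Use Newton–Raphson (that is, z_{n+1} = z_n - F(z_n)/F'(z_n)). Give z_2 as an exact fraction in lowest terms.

F'(z) = 6z^2 - 8z + 6.
F(1) = 2, F'(1) = 4, so z_1 = 1 - 2/4 = 1/2.
F(1/2) = 1/4, F'(1/2) = 7/2, so z_2 = (1/2) - (1/4)/(7/2) = 3/7.

3/7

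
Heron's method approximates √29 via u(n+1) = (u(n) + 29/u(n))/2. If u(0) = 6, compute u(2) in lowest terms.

8401/1560

u(1) = (6 + 29/6)/2 = 65/12.
u(2) = (65/12 + 29/(65/12))/2 = 8401/1560.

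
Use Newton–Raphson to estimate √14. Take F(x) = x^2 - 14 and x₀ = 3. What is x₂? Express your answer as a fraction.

1033/276

F'(x) = 2x.
F(3) = -5, F'(3) = 6, so x₁ = 3 - (-5)/6 = 23/6.
F(23/6) = 25/36, F'(23/6) = 23/3, so x₂ = (23/6) - (25/36)/(23/3) = 1033/276.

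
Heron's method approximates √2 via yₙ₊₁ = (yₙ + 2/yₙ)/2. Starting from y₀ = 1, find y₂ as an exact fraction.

y₁ = (1 + 2/1)/2 = 3/2.
y₂ = (3/2 + 2/(3/2))/2 = 17/12.

17/12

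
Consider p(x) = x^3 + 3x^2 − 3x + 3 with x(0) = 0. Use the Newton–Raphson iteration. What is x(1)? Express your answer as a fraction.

p'(x) = 3x^2 + 6x − 3.
p(0) = 3, p'(0) = −3, so x(1) = 0 − 3/(−3) = 1.

1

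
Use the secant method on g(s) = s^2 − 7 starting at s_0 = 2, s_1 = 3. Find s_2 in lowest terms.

g(2) = −3, g(3) = 2. s_2 = 3 − 2·(3 − 2)/(2 − (−3)) = 13/5.

13/5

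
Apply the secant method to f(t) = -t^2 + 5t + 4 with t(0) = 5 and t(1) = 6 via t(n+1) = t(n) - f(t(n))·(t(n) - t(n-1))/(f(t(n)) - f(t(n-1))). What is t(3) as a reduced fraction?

f(5) = 4, f(6) = -2. t(2) = 6 - (-2)·(6 - 5)/((-2) - 4) = 17/3.
f(6) = -2, f(17/3) = 2/9. t(3) = (17/3) - (2/9)·((17/3) - 6)/((2/9) - (-2)) = 57/10.

57/10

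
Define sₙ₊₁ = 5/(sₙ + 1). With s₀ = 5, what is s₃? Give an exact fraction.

55/41

s₁ = 5/(5 + 1) = 5/6.
s₂ = 5/(5/6 + 1) = 30/11.
s₃ = 5/(30/11 + 1) = 55/41.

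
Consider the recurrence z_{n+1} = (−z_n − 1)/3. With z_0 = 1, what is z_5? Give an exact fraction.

z_1 = (−1 − 1)/3 = −2/3.
z_2 = (−(−2/3) − 1)/3 = −1/9.
z_3 = (−(−1/9) − 1)/3 = −8/27.
z_4 = (−(−8/27) − 1)/3 = −19/81.
z_5 = (−(−19/81) − 1)/3 = −62/243.

−62/243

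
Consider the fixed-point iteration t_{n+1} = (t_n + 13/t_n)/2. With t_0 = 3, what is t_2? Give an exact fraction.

t_1 = (3 + 13/3)/2 = 11/3.
t_2 = (11/3 + 13/(11/3))/2 = 119/33.

119/33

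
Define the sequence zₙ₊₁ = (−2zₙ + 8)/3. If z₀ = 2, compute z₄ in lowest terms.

136/81

z₁ = (−2·2 + 8)/3 = 4/3.
z₂ = (−2·(4/3) + 8)/3 = 16/9.
z₃ = (−2·(16/9) + 8)/3 = 40/27.
z₄ = (−2·(40/27) + 8)/3 = 136/81.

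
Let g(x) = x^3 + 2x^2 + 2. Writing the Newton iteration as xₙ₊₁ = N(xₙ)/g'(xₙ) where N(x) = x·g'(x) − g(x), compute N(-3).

g'(x) = 3x^2 + 4x.
N(x) = x·g'(x) − g(x) = x·(3x^2 + 4x) − (x^3 + 2x^2 + 2) = 2x^3 + 2x^2 − 2.
N(-3) = −38.

−38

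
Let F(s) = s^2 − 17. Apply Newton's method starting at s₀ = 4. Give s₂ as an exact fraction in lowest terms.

F'(s) = 2s.
F(4) = −1, F'(4) = 8, so s₁ = 4 − (−1)/8 = 33/8.
F(33/8) = 1/64, F'(33/8) = 33/4, so s₂ = (33/8) − (1/64)/(33/4) = 2177/528.

2177/528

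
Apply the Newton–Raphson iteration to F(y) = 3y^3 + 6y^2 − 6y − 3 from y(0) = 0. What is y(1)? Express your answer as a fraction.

−1/2

F'(y) = 9y^2 + 12y − 6.
F(0) = −3, F'(0) = −6, so y(1) = 0 − (−3)/(−6) = −1/2.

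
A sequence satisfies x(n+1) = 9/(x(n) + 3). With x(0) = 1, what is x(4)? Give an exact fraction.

x(1) = 9/(1 + 3) = 9/4.
x(2) = 9/(9/4 + 3) = 12/7.
x(3) = 9/(12/7 + 3) = 21/11.
x(4) = 9/(21/11 + 3) = 11/6.

11/6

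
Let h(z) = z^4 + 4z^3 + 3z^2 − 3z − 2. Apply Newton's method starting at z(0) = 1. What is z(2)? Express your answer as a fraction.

1357090/1687789

h'(z) = 4z^3 + 12z^2 + 6z − 3.
h(1) = 3, h'(1) = 19, so z(1) = 1 − 3/19 = 16/19.
h(16/19) = 64206/130321, h'(16/19) = 88831/6859, so z(2) = (16/19) − (64206/130321)/(88831/6859) = 1357090/1687789.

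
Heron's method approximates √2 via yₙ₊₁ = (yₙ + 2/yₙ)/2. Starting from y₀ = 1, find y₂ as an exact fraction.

17/12

y₁ = (1 + 2/1)/2 = 3/2.
y₂ = (3/2 + 2/(3/2))/2 = 17/12.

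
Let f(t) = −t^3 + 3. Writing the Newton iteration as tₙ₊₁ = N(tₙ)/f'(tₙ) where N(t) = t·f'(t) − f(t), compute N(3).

−57

f'(t) = −3t^2.
N(t) = t·f'(t) − f(t) = t·(−3t^2) − (−t^3 + 3) = −2t^3 − 3.
N(3) = −57.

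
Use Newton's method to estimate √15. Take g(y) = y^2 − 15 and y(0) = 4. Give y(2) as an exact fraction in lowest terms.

1921/496

g'(y) = 2y.
g(4) = 1, g'(4) = 8, so y(1) = 4 − 1/8 = 31/8.
g(31/8) = 1/64, g'(31/8) = 31/4, so y(2) = (31/8) − (1/64)/(31/4) = 1921/496.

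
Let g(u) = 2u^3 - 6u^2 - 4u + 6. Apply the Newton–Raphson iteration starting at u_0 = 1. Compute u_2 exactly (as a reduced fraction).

487/610

g'(u) = 6u^2 - 12u - 4.
g(1) = -2, g'(1) = -10, so u_1 = 1 - (-2)/(-10) = 4/5.
g(4/5) = -2/125, g'(4/5) = -244/25, so u_2 = (4/5) - (-2/125)/(-244/25) = 487/610.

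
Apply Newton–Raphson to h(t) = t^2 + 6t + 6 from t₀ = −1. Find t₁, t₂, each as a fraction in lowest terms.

t₁ = −5/4, t₂ = −71/56

h'(t) = 2t + 6.
h(−1) = 1, h'(−1) = 4, so t₁ = (−1) − 1/4 = −5/4.
h(−5/4) = 1/16, h'(−5/4) = 7/2, so t₂ = (−5/4) − (1/16)/(7/2) = −71/56.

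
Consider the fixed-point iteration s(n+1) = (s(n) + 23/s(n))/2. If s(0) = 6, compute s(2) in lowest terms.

s(1) = (6 + 23/6)/2 = 59/12.
s(2) = (59/12 + 23/(59/12))/2 = 6793/1416.

6793/1416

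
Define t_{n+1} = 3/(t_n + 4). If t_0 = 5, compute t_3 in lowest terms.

39/61

t_1 = 3/(5 + 4) = 1/3.
t_2 = 3/(1/3 + 4) = 9/13.
t_3 = 3/(9/13 + 4) = 39/61.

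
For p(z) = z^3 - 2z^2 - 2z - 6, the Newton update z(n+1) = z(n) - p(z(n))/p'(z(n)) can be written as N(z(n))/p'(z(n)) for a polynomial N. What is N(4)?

102

p'(z) = 3z^2 - 4z - 2.
N(z) = z·p'(z) - p(z) = z·(3z^2 - 4z - 2) - (z^3 - 2z^2 - 2z - 6) = 2z^3 - 2z^2 + 6.
N(4) = 102.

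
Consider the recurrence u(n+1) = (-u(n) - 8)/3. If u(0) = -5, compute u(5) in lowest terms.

-161/81

u(1) = (-(-5) - 8)/3 = -1.
u(2) = (-(-1) - 8)/3 = -7/3.
u(3) = (-(-7/3) - 8)/3 = -17/9.
u(4) = (-(-17/9) - 8)/3 = -55/27.
u(5) = (-(-55/27) - 8)/3 = -161/81.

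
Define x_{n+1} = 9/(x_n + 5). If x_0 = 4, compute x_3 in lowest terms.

18/13

x_1 = 9/(4 + 5) = 1.
x_2 = 9/(1 + 5) = 3/2.
x_3 = 9/(3/2 + 5) = 18/13.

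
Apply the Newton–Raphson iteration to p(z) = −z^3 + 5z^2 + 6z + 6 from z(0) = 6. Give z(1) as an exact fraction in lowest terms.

p'(z) = −3z^2 + 10z + 6.
p(6) = 6, p'(6) = −42, so z(1) = 6 − 6/(−42) = 43/7.

43/7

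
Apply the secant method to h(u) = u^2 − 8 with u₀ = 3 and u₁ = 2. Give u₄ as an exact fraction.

h(3) = 1, h(2) = −4. u₂ = 2 − (−4)·(2 − 3)/((−4) − 1) = 14/5.
h(2) = −4, h(14/5) = −4/25. u₃ = (14/5) − (−4/25)·((14/5) − 2)/((−4/25) − (−4)) = 17/6.
h(14/5) = −4/25, h(17/6) = 1/36. u₄ = (17/6) − (1/36)·((17/6) − (14/5))/((1/36) − (−4/25)) = 478/169.

478/169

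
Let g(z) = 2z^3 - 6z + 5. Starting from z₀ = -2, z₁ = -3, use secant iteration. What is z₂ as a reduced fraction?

-65/32

g(-2) = 1, g(-3) = -31. z₂ = (-3) - (-31)·((-3) - (-2))/((-31) - 1) = -65/32.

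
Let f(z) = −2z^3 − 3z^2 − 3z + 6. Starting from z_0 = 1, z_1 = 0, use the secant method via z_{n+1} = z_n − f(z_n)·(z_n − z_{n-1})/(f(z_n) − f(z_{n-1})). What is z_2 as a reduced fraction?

3/4

f(1) = −2, f(0) = 6. z_2 = 0 − 6·(0 − 1)/(6 − (−2)) = 3/4.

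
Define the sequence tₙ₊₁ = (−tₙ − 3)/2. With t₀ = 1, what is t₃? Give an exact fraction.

−5/4

t₁ = (−1 − 3)/2 = −2.
t₂ = (−(−2) − 3)/2 = −1/2.
t₃ = (−(−1/2) − 3)/2 = −5/4.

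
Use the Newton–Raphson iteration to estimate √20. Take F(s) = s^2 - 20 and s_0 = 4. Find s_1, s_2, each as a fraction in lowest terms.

F'(s) = 2s.
F(4) = -4, F'(4) = 8, so s_1 = 4 - (-4)/8 = 9/2.
F(9/2) = 1/4, F'(9/2) = 9, so s_2 = (9/2) - (1/4)/9 = 161/36.

s_1 = 9/2, s_2 = 161/36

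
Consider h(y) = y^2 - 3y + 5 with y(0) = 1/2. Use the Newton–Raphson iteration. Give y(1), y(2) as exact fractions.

y(1) = 19/8, y(2) = 41/112

h'(y) = 2y - 3.
h(1/2) = 15/4, h'(1/2) = -2, so y(1) = (1/2) - (15/4)/(-2) = 19/8.
h(19/8) = 225/64, h'(19/8) = 7/4, so y(2) = (19/8) - (225/64)/(7/4) = 41/112.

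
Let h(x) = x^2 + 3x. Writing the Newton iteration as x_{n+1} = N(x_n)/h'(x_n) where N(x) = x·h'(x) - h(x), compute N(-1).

1

h'(x) = 2x + 3.
N(x) = x·h'(x) - h(x) = x·(2x + 3) - (x^2 + 3x) = x^2.
N(-1) = 1.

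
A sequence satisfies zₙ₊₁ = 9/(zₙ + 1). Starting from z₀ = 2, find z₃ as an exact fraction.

z₁ = 9/(2 + 1) = 3.
z₂ = 9/(3 + 1) = 9/4.
z₃ = 9/(9/4 + 1) = 36/13.

36/13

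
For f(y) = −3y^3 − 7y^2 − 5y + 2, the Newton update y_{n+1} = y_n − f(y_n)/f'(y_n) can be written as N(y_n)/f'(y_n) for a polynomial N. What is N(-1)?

−3

f'(y) = −9y^2 − 14y − 5.
N(y) = y·f'(y) − f(y) = y·(−9y^2 − 14y − 5) − (−3y^3 − 7y^2 − 5y + 2) = −6y^3 − 7y^2 − 2.
N(-1) = −3.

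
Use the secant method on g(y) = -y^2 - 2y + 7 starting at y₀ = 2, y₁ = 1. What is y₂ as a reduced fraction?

g(2) = -1, g(1) = 4. y₂ = 1 - 4·(1 - 2)/(4 - (-1)) = 9/5.

9/5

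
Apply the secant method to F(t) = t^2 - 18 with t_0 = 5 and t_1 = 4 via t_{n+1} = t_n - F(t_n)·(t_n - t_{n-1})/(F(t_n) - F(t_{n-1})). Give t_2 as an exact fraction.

F(5) = 7, F(4) = -2. t_2 = 4 - (-2)·(4 - 5)/((-2) - 7) = 38/9.

38/9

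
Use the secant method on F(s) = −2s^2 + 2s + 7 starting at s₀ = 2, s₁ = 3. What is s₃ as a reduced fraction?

F(2) = 3, F(3) = −5. s₂ = 3 − (−5)·(3 − 2)/((−5) − 3) = 19/8.
F(3) = −5, F(19/8) = 15/32. s₃ = (19/8) − (15/32)·((19/8) − 3)/((15/32) − (−5)) = 17/7.

17/7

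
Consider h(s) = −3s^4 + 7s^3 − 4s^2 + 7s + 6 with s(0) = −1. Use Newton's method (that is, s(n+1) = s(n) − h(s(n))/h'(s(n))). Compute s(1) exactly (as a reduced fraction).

−11/16

h'(s) = −12s^3 + 21s^2 − 8s + 7.
h(−1) = −15, h'(−1) = 48, so s(1) = (−1) − (−15)/48 = −11/16.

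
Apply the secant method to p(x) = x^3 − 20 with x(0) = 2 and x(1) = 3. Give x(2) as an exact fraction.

50/19

p(2) = −12, p(3) = 7. x(2) = 3 − 7·(3 − 2)/(7 − (−12)) = 50/19.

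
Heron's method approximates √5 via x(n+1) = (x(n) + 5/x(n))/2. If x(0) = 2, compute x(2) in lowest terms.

x(1) = (2 + 5/2)/2 = 9/4.
x(2) = (9/4 + 5/(9/4))/2 = 161/72.

161/72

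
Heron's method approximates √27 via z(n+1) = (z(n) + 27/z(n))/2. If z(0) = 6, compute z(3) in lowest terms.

z(1) = (6 + 27/6)/2 = 21/4.
z(2) = (21/4 + 27/(21/4))/2 = 291/56.
z(3) = (291/56 + 27/(291/56))/2 = 56451/10864.

56451/10864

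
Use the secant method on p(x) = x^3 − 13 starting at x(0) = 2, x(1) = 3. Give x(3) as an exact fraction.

p(2) = −5, p(3) = 14. x(2) = 3 − 14·(3 − 2)/(14 − (−5)) = 43/19.
p(3) = 14, p(43/19) = −9660/6859. x(3) = (43/19) − (−9660/6859)·((43/19) − 3)/((−9660/6859) − 14) = 17593/7549.

17593/7549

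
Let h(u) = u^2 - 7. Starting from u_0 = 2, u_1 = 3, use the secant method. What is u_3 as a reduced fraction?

h(2) = -3, h(3) = 2. u_2 = 3 - 2·(3 - 2)/(2 - (-3)) = 13/5.
h(3) = 2, h(13/5) = -6/25. u_3 = (13/5) - (-6/25)·((13/5) - 3)/((-6/25) - 2) = 37/14.

37/14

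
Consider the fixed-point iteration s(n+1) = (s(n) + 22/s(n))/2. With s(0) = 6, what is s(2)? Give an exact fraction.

1633/348

s(1) = (6 + 22/6)/2 = 29/6.
s(2) = (29/6 + 22/(29/6))/2 = 1633/348.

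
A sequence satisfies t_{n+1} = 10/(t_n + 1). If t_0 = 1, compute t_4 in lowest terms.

t_1 = 10/(1 + 1) = 5.
t_2 = 10/(5 + 1) = 5/3.
t_3 = 10/(5/3 + 1) = 15/4.
t_4 = 10/(15/4 + 1) = 40/19.

40/19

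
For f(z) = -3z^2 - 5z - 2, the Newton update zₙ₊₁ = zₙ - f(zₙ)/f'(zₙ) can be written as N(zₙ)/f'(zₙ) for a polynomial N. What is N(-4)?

f'(z) = -6z - 5.
N(z) = z·f'(z) - f(z) = z·(-6z - 5) - (-3z^2 - 5z - 2) = -3z^2 + 2.
N(-4) = -46.

-46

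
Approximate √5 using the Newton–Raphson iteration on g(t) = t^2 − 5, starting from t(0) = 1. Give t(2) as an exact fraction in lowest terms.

g'(t) = 2t.
g(1) = −4, g'(1) = 2, so t(1) = 1 − (−4)/2 = 3.
g(3) = 4, g'(3) = 6, so t(2) = 3 − 4/6 = 7/3.

7/3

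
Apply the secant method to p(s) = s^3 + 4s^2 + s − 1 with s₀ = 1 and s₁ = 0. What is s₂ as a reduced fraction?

1/6

p(1) = 5, p(0) = −1. s₂ = 0 − (−1)·(0 − 1)/((−1) − 5) = 1/6.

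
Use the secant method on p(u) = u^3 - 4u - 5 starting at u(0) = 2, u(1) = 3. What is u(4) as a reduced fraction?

7088619/2883043

p(2) = -5, p(3) = 10. u(2) = 3 - 10·(3 - 2)/(10 - (-5)) = 7/3.
p(3) = 10, p(7/3) = -44/27. u(3) = (7/3) - (-44/27)·((7/3) - 3)/((-44/27) - 10) = 381/157.
p(7/3) = -44/27, p(381/157) = -1608200/3869893. u(4) = (381/157) - (-1608200/3869893)·((381/157) - (7/3))/((-1608200/3869893) - (-44/27)) = 7088619/2883043.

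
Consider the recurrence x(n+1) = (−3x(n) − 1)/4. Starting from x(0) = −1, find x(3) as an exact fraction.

7/32

x(1) = (−3·(−1) − 1)/4 = 1/2.
x(2) = (−3·(1/2) − 1)/4 = −5/8.
x(3) = (−3·(−5/8) − 1)/4 = 7/32.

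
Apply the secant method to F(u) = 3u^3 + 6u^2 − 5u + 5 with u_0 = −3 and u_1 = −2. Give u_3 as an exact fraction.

−23306/8023

F(−3) = −7, F(−2) = 15. u_2 = (−2) − 15·((−2) − (−3))/(15 − (−7)) = −59/22.
F(−2) = 15, F(−59/22) = 39375/10648. u_3 = (−59/22) − (39375/10648)·((−59/22) − (−2))/((39375/10648) − 15) = −23306/8023.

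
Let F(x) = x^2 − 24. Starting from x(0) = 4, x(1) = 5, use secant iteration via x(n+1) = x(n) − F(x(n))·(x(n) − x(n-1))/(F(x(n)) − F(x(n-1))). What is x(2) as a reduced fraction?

F(4) = −8, F(5) = 1. x(2) = 5 − 1·(5 − 4)/(1 − (−8)) = 44/9.

44/9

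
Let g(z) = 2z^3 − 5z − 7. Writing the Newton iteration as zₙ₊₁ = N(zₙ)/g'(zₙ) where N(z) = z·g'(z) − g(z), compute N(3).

g'(z) = 6z^2 − 5.
N(z) = z·g'(z) − g(z) = z·(6z^2 − 5) − (2z^3 − 5z − 7) = 4z^3 + 7.
N(3) = 115.

115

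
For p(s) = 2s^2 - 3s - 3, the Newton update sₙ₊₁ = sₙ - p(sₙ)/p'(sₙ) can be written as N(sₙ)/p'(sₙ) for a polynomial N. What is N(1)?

p'(s) = 4s - 3.
N(s) = s·p'(s) - p(s) = s·(4s - 3) - (2s^2 - 3s - 3) = 2s^2 + 3.
N(1) = 5.

5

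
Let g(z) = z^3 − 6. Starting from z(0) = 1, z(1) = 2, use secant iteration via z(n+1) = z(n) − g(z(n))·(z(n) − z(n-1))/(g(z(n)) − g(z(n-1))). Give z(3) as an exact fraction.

g(1) = −5, g(2) = 2. z(2) = 2 − 2·(2 − 1)/(2 − (−5)) = 12/7.
g(2) = 2, g(12/7) = −330/343. z(3) = (12/7) − (−330/343)·((12/7) − 2)/((−330/343) − 2) = 459/254.

459/254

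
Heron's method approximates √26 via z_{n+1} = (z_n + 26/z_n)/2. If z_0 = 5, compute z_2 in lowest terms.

z_1 = (5 + 26/5)/2 = 51/10.
z_2 = (51/10 + 26/(51/10))/2 = 5201/1020.

5201/1020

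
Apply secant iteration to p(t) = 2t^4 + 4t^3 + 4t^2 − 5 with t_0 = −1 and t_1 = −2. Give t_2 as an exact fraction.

−17/14

p(−1) = −3, p(−2) = 11. t_2 = (−2) − 11·((−2) − (−1))/(11 − (−3)) = −17/14.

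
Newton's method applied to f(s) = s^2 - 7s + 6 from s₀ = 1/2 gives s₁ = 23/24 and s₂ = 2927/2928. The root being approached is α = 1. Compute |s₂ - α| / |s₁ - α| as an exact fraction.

s₁ - α = 23/24 - 1 = -1/24, so |s₁ - α| = 1/24.
s₂ - α = 2927/2928 - 1 = -1/2928, so |s₂ - α| = 1/2928.
Ratio = (1/2928) / (1/24) = 1/122.

1/122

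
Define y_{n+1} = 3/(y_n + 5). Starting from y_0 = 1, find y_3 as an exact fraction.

33/61

y_1 = 3/(1 + 5) = 1/2.
y_2 = 3/(1/2 + 5) = 6/11.
y_3 = 3/(6/11 + 5) = 33/61.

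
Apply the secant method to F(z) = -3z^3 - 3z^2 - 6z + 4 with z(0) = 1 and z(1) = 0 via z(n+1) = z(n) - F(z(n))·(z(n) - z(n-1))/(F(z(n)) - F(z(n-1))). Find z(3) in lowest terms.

6/11

F(1) = -8, F(0) = 4. z(2) = 0 - 4·(0 - 1)/(4 - (-8)) = 1/3.
F(0) = 4, F(1/3) = 14/9. z(3) = (1/3) - (14/9)·((1/3) - 0)/((14/9) - 4) = 6/11.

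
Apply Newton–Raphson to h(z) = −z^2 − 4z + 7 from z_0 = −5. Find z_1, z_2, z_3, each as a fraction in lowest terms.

h'(z) = −2z − 4.
h(−5) = 2, h'(−5) = 6, so z_1 = (−5) − 2/6 = −16/3.
h(−16/3) = −1/9, h'(−16/3) = 20/3, so z_2 = (−16/3) − (−1/9)/(20/3) = −319/60.
h(−319/60) = −1/3600, h'(−319/60) = 199/30, so z_3 = (−319/60) − (−1/3600)/(199/30) = −126961/23880.

z_1 = −16/3, z_2 = −319/60, z_3 = −126961/23880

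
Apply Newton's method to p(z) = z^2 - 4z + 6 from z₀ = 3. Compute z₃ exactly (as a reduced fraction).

129/56

p'(z) = 2z - 4.
p(3) = 3, p'(3) = 2, so z₁ = 3 - 3/2 = 3/2.
p(3/2) = 9/4, p'(3/2) = -1, so z₂ = (3/2) - (9/4)/(-1) = 15/4.
p(15/4) = 81/16, p'(15/4) = 7/2, so z₃ = (15/4) - (81/16)/(7/2) = 129/56.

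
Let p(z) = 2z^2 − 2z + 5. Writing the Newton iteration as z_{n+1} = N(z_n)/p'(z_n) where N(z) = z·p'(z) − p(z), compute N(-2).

p'(z) = 4z − 2.
N(z) = z·p'(z) − p(z) = z·(4z − 2) − (2z^2 − 2z + 5) = 2z^2 − 5.
N(-2) = 3.

3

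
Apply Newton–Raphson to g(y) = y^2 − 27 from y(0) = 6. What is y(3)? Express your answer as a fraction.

56451/10864

g'(y) = 2y.
g(6) = 9, g'(6) = 12, so y(1) = 6 − 9/12 = 21/4.
g(21/4) = 9/16, g'(21/4) = 21/2, so y(2) = (21/4) − (9/16)/(21/2) = 291/56.
g(291/56) = 9/3136, g'(291/56) = 291/28, so y(3) = (291/56) − (9/3136)/(291/28) = 56451/10864.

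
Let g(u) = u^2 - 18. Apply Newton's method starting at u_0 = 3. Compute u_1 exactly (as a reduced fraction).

9/2

g'(u) = 2u.
g(3) = -9, g'(3) = 6, so u_1 = 3 - (-9)/6 = 9/2.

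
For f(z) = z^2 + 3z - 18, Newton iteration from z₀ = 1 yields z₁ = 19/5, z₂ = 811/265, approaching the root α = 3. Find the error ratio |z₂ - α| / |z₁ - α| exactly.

4/53

z₁ - α = 19/5 - 3 = 4/5, so |z₁ - α| = 4/5.
z₂ - α = 811/265 - 3 = 16/265, so |z₂ - α| = 16/265.
Ratio = (16/265) / (4/5) = 4/53.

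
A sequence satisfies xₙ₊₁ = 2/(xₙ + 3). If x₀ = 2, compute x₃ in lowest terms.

34/61

x₁ = 2/(2 + 3) = 2/5.
x₂ = 2/(2/5 + 3) = 10/17.
x₃ = 2/(10/17 + 3) = 34/61.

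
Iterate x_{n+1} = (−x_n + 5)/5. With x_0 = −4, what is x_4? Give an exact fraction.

x_1 = (−(−4) + 5)/5 = 9/5.
x_2 = (−(9/5) + 5)/5 = 16/25.
x_3 = (−(16/25) + 5)/5 = 109/125.
x_4 = (−(109/125) + 5)/5 = 516/625.

516/625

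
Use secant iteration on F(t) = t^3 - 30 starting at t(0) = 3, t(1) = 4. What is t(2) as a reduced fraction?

114/37

F(3) = -3, F(4) = 34. t(2) = 4 - 34·(4 - 3)/(34 - (-3)) = 114/37.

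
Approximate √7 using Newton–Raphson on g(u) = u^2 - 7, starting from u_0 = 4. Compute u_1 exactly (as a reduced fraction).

23/8

g'(u) = 2u.
g(4) = 9, g'(4) = 8, so u_1 = 4 - 9/8 = 23/8.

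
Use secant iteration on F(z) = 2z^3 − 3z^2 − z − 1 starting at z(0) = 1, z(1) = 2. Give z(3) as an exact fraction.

134/71

F(1) = −3, F(2) = 1. z(2) = 2 − 1·(2 − 1)/(1 − (−3)) = 7/4.
F(2) = 1, F(7/4) = −39/32. z(3) = (7/4) − (−39/32)·((7/4) − 2)/((−39/32) − 1) = 134/71.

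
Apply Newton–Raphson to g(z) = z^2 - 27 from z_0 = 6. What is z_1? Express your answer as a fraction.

g'(z) = 2z.
g(6) = 9, g'(6) = 12, so z_1 = 6 - 9/12 = 21/4.

21/4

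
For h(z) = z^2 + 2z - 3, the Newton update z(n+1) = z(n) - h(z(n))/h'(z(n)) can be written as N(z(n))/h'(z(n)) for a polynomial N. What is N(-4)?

h'(z) = 2z + 2.
N(z) = z·h'(z) - h(z) = z·(2z + 2) - (z^2 + 2z - 3) = z^2 + 3.
N(-4) = 19.

19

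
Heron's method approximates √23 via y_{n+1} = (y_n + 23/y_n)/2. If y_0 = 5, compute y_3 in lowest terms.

y_1 = (5 + 23/5)/2 = 24/5.
y_2 = (24/5 + 23/(24/5))/2 = 1151/240.
y_3 = (1151/240 + 23/(1151/240))/2 = 2649601/552480.

2649601/552480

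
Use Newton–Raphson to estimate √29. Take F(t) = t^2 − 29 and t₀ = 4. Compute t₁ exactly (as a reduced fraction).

F'(t) = 2t.
F(4) = −13, F'(4) = 8, so t₁ = 4 − (−13)/8 = 45/8.

45/8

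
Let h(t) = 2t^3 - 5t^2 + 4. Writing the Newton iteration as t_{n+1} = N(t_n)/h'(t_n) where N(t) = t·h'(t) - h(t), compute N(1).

h'(t) = 6t^2 - 10t.
N(t) = t·h'(t) - h(t) = t·(6t^2 - 10t) - (2t^3 - 5t^2 + 4) = 4t^3 - 5t^2 - 4.
N(1) = -5.

-5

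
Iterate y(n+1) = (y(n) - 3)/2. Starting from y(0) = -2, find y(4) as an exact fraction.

y(1) = ((-2) - 3)/2 = -5/2.
y(2) = ((-5/2) - 3)/2 = -11/4.
y(3) = ((-11/4) - 3)/2 = -23/8.
y(4) = ((-23/8) - 3)/2 = -47/16.

-47/16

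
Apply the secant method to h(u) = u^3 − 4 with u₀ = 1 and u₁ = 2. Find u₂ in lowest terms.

10/7

h(1) = −3, h(2) = 4. u₂ = 2 − 4·(2 − 1)/(4 − (−3)) = 10/7.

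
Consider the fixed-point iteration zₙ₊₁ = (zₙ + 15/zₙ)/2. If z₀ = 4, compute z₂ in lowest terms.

1921/496

z₁ = (4 + 15/4)/2 = 31/8.
z₂ = (31/8 + 15/(31/8))/2 = 1921/496.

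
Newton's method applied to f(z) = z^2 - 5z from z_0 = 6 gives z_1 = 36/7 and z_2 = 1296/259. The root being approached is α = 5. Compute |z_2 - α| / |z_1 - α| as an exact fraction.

1/37

z_1 - α = 36/7 - 5 = 1/7, so |z_1 - α| = 1/7.
z_2 - α = 1296/259 - 5 = 1/259, so |z_2 - α| = 1/259.
Ratio = (1/259) / (1/7) = 1/37.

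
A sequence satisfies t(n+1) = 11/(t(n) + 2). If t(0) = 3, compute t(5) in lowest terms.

4675/1917

t(1) = 11/(3 + 2) = 11/5.
t(2) = 11/(11/5 + 2) = 55/21.
t(3) = 11/(55/21 + 2) = 231/97.
t(4) = 11/(231/97 + 2) = 1067/425.
t(5) = 11/(1067/425 + 2) = 4675/1917.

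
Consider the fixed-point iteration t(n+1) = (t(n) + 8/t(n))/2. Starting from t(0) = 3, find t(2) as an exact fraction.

577/204

t(1) = (3 + 8/3)/2 = 17/6.
t(2) = (17/6 + 8/(17/6))/2 = 577/204.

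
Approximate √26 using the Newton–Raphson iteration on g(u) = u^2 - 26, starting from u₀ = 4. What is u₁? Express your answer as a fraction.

g'(u) = 2u.
g(4) = -10, g'(4) = 8, so u₁ = 4 - (-10)/8 = 21/4.

21/4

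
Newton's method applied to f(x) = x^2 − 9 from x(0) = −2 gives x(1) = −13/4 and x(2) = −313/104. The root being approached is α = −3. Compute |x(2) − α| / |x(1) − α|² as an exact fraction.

x(1) − α = −13/4 − (−3) = −13/4 + 3 = −1/4, so |x(1) − α| = 1/4.
x(2) − α = −313/104 − (−3) = −313/104 + 3 = −1/104, so |x(2) − α| = 1/104.
|x(1) − α|² = 1/16.
Ratio = (1/104) / (1/16) = 2/13.

2/13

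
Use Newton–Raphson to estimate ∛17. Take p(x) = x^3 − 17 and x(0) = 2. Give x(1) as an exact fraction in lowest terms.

11/4

p'(x) = 3x^2.
p(2) = −9, p'(2) = 12, so x(1) = 2 − (−9)/12 = 11/4.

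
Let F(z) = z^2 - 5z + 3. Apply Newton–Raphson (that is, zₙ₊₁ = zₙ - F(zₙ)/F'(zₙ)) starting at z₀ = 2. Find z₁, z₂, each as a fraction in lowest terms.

z₁ = -1, z₂ = 2/7

F'(z) = 2z - 5.
F(2) = -3, F'(2) = -1, so z₁ = 2 - (-3)/(-1) = -1.
F(-1) = 9, F'(-1) = -7, so z₂ = (-1) - 9/(-7) = 2/7.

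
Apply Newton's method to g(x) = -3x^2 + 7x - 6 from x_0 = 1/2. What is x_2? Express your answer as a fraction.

g'(x) = -6x + 7.
g(1/2) = -13/4, g'(1/2) = 4, so x_1 = (1/2) - (-13/4)/4 = 21/16.
g(21/16) = -507/256, g'(21/16) = -7/8, so x_2 = (21/16) - (-507/256)/(-7/8) = -213/224.

-213/224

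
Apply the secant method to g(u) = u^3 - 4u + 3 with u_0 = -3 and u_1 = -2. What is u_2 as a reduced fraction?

-11/5

g(-3) = -12, g(-2) = 3. u_2 = (-2) - 3·((-2) - (-3))/(3 - (-12)) = -11/5.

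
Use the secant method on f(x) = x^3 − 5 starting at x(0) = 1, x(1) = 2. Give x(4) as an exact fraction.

16480535/9627139

f(1) = −4, f(2) = 3. x(2) = 2 − 3·(2 − 1)/(3 − (−4)) = 11/7.
f(2) = 3, f(11/7) = −384/343. x(3) = (11/7) − (−384/343)·((11/7) − 2)/((−384/343) − 3) = 265/157.
f(11/7) = −384/343, f(265/157) = −739840/3869893. x(4) = (265/157) − (−739840/3869893)·((265/157) − (11/7))/((−739840/3869893) − (−384/343)) = 16480535/9627139.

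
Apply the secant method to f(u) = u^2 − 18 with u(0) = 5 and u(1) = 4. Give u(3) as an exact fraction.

157/37

f(5) = 7, f(4) = −2. u(2) = 4 − (−2)·(4 − 5)/((−2) − 7) = 38/9.
f(4) = −2, f(38/9) = −14/81. u(3) = (38/9) − (−14/81)·((38/9) − 4)/((−14/81) − (−2)) = 157/37.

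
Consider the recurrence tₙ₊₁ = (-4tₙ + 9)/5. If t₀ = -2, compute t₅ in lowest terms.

t₁ = (-4·(-2) + 9)/5 = 17/5.
t₂ = (-4·(17/5) + 9)/5 = -23/25.
t₃ = (-4·(-23/25) + 9)/5 = 317/125.
t₄ = (-4·(317/125) + 9)/5 = -143/625.
t₅ = (-4·(-143/625) + 9)/5 = 6197/3125.

6197/3125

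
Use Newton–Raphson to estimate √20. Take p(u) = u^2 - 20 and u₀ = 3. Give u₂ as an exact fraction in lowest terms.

p'(u) = 2u.
p(3) = -11, p'(3) = 6, so u₁ = 3 - (-11)/6 = 29/6.
p(29/6) = 121/36, p'(29/6) = 29/3, so u₂ = (29/6) - (121/36)/(29/3) = 1561/348.

1561/348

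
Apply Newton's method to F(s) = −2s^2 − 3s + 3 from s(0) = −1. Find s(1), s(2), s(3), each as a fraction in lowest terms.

s(1) = −5, s(2) = −53/17, s(3) = −6485/2737

F'(s) = −4s − 3.
F(−1) = 4, F'(−1) = 1, so s(1) = (−1) − 4/1 = −5.
F(−5) = −32, F'(−5) = 17, so s(2) = (−5) − (−32)/17 = −53/17.
F(−53/17) = −2048/289, F'(−53/17) = 161/17, so s(3) = (−53/17) − (−2048/289)/(161/17) = −6485/2737.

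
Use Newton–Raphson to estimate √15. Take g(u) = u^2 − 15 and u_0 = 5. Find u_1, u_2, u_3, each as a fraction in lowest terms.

u_1 = 4, u_2 = 31/8, u_3 = 1921/496

g'(u) = 2u.
g(5) = 10, g'(5) = 10, so u_1 = 5 − 10/10 = 4.
g(4) = 1, g'(4) = 8, so u_2 = 4 − 1/8 = 31/8.
g(31/8) = 1/64, g'(31/8) = 31/4, so u_3 = (31/8) − (1/64)/(31/4) = 1921/496.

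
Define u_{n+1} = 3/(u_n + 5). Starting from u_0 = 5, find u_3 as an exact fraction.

u_1 = 3/(5 + 5) = 3/10.
u_2 = 3/(3/10 + 5) = 30/53.
u_3 = 3/(30/53 + 5) = 159/295.

159/295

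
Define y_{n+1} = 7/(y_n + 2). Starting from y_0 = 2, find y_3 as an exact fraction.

y_1 = 7/(2 + 2) = 7/4.
y_2 = 7/(7/4 + 2) = 28/15.
y_3 = 7/(28/15 + 2) = 105/58.

105/58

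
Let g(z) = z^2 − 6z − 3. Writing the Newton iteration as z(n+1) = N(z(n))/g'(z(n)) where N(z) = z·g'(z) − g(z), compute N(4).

g'(z) = 2z − 6.
N(z) = z·g'(z) − g(z) = z·(2z − 6) − (z^2 − 6z − 3) = z^2 + 3.
N(4) = 19.

19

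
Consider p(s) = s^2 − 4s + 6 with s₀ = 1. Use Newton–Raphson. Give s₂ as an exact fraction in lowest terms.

1/4

p'(s) = 2s − 4.
p(1) = 3, p'(1) = −2, so s₁ = 1 − 3/(−2) = 5/2.
p(5/2) = 9/4, p'(5/2) = 1, so s₂ = (5/2) − (9/4)/1 = 1/4.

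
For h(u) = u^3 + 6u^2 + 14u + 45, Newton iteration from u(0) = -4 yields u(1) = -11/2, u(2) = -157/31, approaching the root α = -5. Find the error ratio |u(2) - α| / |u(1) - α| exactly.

u(1) - α = -11/2 - (-5) = -11/2 + 5 = -1/2, so |u(1) - α| = 1/2.
u(2) - α = -157/31 - (-5) = -157/31 + 5 = -2/31, so |u(2) - α| = 2/31.
Ratio = (2/31) / (1/2) = 4/31.

4/31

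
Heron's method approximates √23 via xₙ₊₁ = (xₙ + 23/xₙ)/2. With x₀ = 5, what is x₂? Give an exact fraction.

1151/240

x₁ = (5 + 23/5)/2 = 24/5.
x₂ = (24/5 + 23/(24/5))/2 = 1151/240.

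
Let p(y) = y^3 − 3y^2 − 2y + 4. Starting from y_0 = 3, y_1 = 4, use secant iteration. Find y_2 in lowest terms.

p(3) = −2, p(4) = 12. y_2 = 4 − 12·(4 − 3)/(12 − (−2)) = 22/7.

22/7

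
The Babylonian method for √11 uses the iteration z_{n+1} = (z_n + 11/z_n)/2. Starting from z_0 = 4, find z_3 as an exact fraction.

4106353/1238112

z_1 = (4 + 11/4)/2 = 27/8.
z_2 = (27/8 + 11/(27/8))/2 = 1433/432.
z_3 = (1433/432 + 11/(1433/432))/2 = 4106353/1238112.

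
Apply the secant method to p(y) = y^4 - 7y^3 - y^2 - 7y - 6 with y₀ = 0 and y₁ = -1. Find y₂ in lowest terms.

-3/7

p(0) = -6, p(-1) = 8. y₂ = (-1) - 8·((-1) - 0)/(8 - (-6)) = -3/7.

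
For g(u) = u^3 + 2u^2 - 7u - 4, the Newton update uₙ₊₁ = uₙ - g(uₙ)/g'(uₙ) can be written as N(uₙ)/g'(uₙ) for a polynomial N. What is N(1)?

g'(u) = 3u^2 + 4u - 7.
N(u) = u·g'(u) - g(u) = u·(3u^2 + 4u - 7) - (u^3 + 2u^2 - 7u - 4) = 2u^3 + 2u^2 + 4.
N(1) = 8.

8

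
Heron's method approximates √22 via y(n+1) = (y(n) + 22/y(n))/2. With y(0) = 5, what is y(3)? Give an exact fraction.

y(1) = (5 + 22/5)/2 = 47/10.
y(2) = (47/10 + 22/(47/10))/2 = 4409/940.
y(3) = (4409/940 + 22/(4409/940))/2 = 38878481/8288920.

38878481/8288920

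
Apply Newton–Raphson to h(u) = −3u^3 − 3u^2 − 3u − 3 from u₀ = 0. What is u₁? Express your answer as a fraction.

−1

h'(u) = −9u^2 − 6u − 3.
h(0) = −3, h'(0) = −3, so u₁ = 0 − (−3)/(−3) = −1.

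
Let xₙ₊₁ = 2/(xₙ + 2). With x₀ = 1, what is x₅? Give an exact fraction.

30/41

x₁ = 2/(1 + 2) = 2/3.
x₂ = 2/(2/3 + 2) = 3/4.
x₃ = 2/(3/4 + 2) = 8/11.
x₄ = 2/(8/11 + 2) = 11/15.
x₅ = 2/(11/15 + 2) = 30/41.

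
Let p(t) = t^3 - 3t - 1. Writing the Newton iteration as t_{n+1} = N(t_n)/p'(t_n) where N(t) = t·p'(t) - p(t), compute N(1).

3

p'(t) = 3t^2 - 3.
N(t) = t·p'(t) - p(t) = t·(3t^2 - 3) - (t^3 - 3t - 1) = 2t^3 + 1.
N(1) = 3.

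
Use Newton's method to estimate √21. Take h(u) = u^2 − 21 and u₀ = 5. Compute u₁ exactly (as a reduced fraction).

h'(u) = 2u.
h(5) = 4, h'(5) = 10, so u₁ = 5 − 4/10 = 23/5.

23/5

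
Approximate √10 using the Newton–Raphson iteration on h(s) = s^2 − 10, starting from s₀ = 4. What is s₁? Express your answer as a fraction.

13/4

h'(s) = 2s.
h(4) = 6, h'(4) = 8, so s₁ = 4 − 6/8 = 13/4.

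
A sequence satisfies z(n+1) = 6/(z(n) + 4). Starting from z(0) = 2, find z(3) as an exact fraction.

15/13

z(1) = 6/(2 + 4) = 1.
z(2) = 6/(1 + 4) = 6/5.
z(3) = 6/(6/5 + 4) = 15/13.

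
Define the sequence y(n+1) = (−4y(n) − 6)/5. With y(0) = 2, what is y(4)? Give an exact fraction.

y(1) = (−4·2 − 6)/5 = −14/5.
y(2) = (−4·(−14/5) − 6)/5 = 26/25.
y(3) = (−4·(26/25) − 6)/5 = −254/125.
y(4) = (−4·(−254/125) − 6)/5 = 266/625.

266/625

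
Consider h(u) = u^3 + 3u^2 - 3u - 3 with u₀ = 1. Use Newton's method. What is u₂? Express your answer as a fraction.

353/279

h'(u) = 3u^2 + 6u - 3.
h(1) = -2, h'(1) = 6, so u₁ = 1 - (-2)/6 = 4/3.
h(4/3) = 19/27, h'(4/3) = 31/3, so u₂ = (4/3) - (19/27)/(31/3) = 353/279.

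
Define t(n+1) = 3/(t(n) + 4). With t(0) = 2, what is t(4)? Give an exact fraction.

42/65

t(1) = 3/(2 + 4) = 1/2.
t(2) = 3/(1/2 + 4) = 2/3.
t(3) = 3/(2/3 + 4) = 9/14.
t(4) = 3/(9/14 + 4) = 42/65.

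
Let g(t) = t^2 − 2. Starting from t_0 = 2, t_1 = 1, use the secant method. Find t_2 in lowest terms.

4/3

g(2) = 2, g(1) = −1. t_2 = 1 − (−1)·(1 − 2)/((−1) − 2) = 4/3.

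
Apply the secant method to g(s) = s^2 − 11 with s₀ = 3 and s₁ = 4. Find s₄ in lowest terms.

g(3) = −2, g(4) = 5. s₂ = 4 − 5·(4 − 3)/(5 − (−2)) = 23/7.
g(4) = 5, g(23/7) = −10/49. s₃ = (23/7) − (−10/49)·((23/7) − 4)/((−10/49) − 5) = 169/51.
g(23/7) = −10/49, g(169/51) = −50/2601. s₄ = (169/51) − (−50/2601)·((169/51) − (23/7))/((−50/2601) − (−10/49)) = 3907/1178.

3907/1178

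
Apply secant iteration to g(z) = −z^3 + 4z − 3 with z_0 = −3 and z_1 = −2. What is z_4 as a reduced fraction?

g(−3) = 12, g(−2) = −3. z_2 = (−2) − (−3)·((−2) − (−3))/((−3) − 12) = −11/5.
g(−2) = −3, g(−11/5) = −144/125. z_3 = (−11/5) − (−144/125)·((−11/5) − (−2))/((−144/125) − (−3)) = −179/77.
g(−11/5) = −144/125, g(−179/77) = 120576/456533. z_4 = (−179/77) − (120576/456533)·((−179/77) − (−11/5))/((120576/456533) − (−144/125)) = −3874673/1683599.

−3874673/1683599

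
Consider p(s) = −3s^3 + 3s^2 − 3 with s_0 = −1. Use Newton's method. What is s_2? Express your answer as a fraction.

p'(s) = −9s^2 + 6s.
p(−1) = 3, p'(−1) = −15, so s_1 = (−1) − 3/(−15) = −4/5.
p(−4/5) = 57/125, p'(−4/5) = −264/25, so s_2 = (−4/5) − (57/125)/(−264/25) = −333/440.

−333/440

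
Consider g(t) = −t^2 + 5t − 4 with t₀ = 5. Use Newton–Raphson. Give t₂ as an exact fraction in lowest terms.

341/85

g'(t) = −2t + 5.
g(5) = −4, g'(5) = −5, so t₁ = 5 − (−4)/(−5) = 21/5.
g(21/5) = −16/25, g'(21/5) = −17/5, so t₂ = (21/5) − (−16/25)/(−17/5) = 341/85.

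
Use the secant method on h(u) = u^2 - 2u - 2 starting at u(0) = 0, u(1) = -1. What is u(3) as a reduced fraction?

-8/11

h(0) = -2, h(-1) = 1. u(2) = (-1) - 1·((-1) - 0)/(1 - (-2)) = -2/3.
h(-1) = 1, h(-2/3) = -2/9. u(3) = (-2/3) - (-2/9)·((-2/3) - (-1))/((-2/9) - 1) = -8/11.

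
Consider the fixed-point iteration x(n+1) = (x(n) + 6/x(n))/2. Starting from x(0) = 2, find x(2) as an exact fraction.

x(1) = (2 + 6/2)/2 = 5/2.
x(2) = (5/2 + 6/(5/2))/2 = 49/20.

49/20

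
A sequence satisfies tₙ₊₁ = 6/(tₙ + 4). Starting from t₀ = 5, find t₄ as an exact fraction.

111/95

t₁ = 6/(5 + 4) = 2/3.
t₂ = 6/(2/3 + 4) = 9/7.
t₃ = 6/(9/7 + 4) = 42/37.
t₄ = 6/(42/37 + 4) = 111/95.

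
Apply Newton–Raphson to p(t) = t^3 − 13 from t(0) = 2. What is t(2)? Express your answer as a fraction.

p'(t) = 3t^2.
p(2) = −5, p'(2) = 12, so t(1) = 2 − (−5)/12 = 29/12.
p(29/12) = 1925/1728, p'(29/12) = 841/48, so t(2) = (29/12) − (1925/1728)/(841/48) = 35621/15138.

35621/15138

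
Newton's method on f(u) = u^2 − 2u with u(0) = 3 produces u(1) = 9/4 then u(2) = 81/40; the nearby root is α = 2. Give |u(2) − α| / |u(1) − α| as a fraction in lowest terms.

1/10

u(1) − α = 9/4 − 2 = 1/4, so |u(1) − α| = 1/4.
u(2) − α = 81/40 − 2 = 1/40, so |u(2) − α| = 1/40.
Ratio = (1/40) / (1/4) = 1/10.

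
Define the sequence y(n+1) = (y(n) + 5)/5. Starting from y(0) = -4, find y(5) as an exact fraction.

y(1) = ((-4) + 5)/5 = 1/5.
y(2) = ((1/5) + 5)/5 = 26/25.
y(3) = ((26/25) + 5)/5 = 151/125.
y(4) = ((151/125) + 5)/5 = 776/625.
y(5) = ((776/625) + 5)/5 = 3901/3125.

3901/3125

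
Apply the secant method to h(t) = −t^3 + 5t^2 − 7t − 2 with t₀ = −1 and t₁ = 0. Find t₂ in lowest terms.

h(−1) = 11, h(0) = −2. t₂ = 0 − (−2)·(0 − (−1))/((−2) − 11) = −2/13.

−2/13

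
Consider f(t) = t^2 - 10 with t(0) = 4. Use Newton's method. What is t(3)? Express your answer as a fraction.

f'(t) = 2t.
f(4) = 6, f'(4) = 8, so t(1) = 4 - 6/8 = 13/4.
f(13/4) = 9/16, f'(13/4) = 13/2, so t(2) = (13/4) - (9/16)/(13/2) = 329/104.
f(329/104) = 81/10816, f'(329/104) = 329/52, so t(3) = (329/104) - (81/10816)/(329/52) = 216401/68432.

216401/68432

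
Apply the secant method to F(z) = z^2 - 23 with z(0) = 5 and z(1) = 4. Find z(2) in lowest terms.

43/9

F(5) = 2, F(4) = -7. z(2) = 4 - (-7)·(4 - 5)/((-7) - 2) = 43/9.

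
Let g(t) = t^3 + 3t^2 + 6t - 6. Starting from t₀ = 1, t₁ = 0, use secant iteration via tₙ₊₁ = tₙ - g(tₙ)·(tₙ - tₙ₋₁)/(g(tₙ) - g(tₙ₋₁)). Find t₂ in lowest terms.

3/5

g(1) = 4, g(0) = -6. t₂ = 0 - (-6)·(0 - 1)/((-6) - 4) = 3/5.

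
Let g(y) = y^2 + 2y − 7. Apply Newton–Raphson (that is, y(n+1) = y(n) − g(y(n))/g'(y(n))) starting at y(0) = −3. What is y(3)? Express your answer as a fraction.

g'(y) = 2y + 2.
g(−3) = −4, g'(−3) = −4, so y(1) = (−3) − (−4)/(−4) = −4.
g(−4) = 1, g'(−4) = −6, so y(2) = (−4) − 1/(−6) = −23/6.
g(−23/6) = 1/36, g'(−23/6) = −17/3, so y(3) = (−23/6) − (1/36)/(−17/3) = −781/204.

−781/204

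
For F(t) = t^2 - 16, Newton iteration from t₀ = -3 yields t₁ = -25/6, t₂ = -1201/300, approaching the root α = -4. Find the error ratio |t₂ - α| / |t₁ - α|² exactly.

3/25

t₁ - α = -25/6 - (-4) = -25/6 + 4 = -1/6, so |t₁ - α| = 1/6.
t₂ - α = -1201/300 - (-4) = -1201/300 + 4 = -1/300, so |t₂ - α| = 1/300.
|t₁ - α|² = 1/36.
Ratio = (1/300) / (1/36) = 3/25.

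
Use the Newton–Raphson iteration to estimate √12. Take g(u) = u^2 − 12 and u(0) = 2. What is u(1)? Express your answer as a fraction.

4

g'(u) = 2u.
g(2) = −8, g'(2) = 4, so u(1) = 2 − (−8)/4 = 4.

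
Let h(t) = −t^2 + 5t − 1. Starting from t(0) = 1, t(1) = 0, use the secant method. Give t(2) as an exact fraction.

1/4

h(1) = 3, h(0) = −1. t(2) = 0 − (−1)·(0 − 1)/((−1) − 3) = 1/4.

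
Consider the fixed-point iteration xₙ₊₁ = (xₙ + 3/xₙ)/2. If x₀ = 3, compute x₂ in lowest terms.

7/4

x₁ = (3 + 3/3)/2 = 2.
x₂ = (2 + 3/2)/2 = 7/4.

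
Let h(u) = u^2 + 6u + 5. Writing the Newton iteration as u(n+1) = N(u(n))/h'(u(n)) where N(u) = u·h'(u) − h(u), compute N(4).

h'(u) = 2u + 6.
N(u) = u·h'(u) − h(u) = u·(2u + 6) − (u^2 + 6u + 5) = u^2 − 5.
N(4) = 11.

11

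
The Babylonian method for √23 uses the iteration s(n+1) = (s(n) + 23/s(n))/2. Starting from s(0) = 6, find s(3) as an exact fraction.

92261137/19237776

s(1) = (6 + 23/6)/2 = 59/12.
s(2) = (59/12 + 23/(59/12))/2 = 6793/1416.
s(3) = (6793/1416 + 23/(6793/1416))/2 = 92261137/19237776.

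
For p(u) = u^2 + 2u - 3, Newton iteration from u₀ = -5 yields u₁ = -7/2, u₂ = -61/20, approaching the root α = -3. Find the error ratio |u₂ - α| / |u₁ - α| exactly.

u₁ - α = -7/2 - (-3) = -7/2 + 3 = -1/2, so |u₁ - α| = 1/2.
u₂ - α = -61/20 - (-3) = -61/20 + 3 = -1/20, so |u₂ - α| = 1/20.
Ratio = (1/20) / (1/2) = 1/10.

1/10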